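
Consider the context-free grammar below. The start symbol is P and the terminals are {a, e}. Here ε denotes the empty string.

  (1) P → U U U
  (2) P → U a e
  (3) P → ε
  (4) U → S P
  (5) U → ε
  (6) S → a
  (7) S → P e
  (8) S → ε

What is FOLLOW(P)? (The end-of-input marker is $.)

FIRST(P): from P→U U U we get {ε, a, e}; from P→U a e we get {a, e}; from P→ε we get {ε}. So FIRST(P) = {ε, a, e}.
FIRST(S): from S→a we get {a}; from S→P e we get {a, e}; from S→ε we get {ε}. So FIRST(S) = {ε, a, e}.
FIRST(U): from U→S P we get {ε, a, e}; from U→ε we get {ε}. So FIRST(U) = {ε, a, e}.
FOLLOW(P) includes $ since P is the start symbol.
FOLLOW(P): in U→S P, the suffix after P is empty, so FOLLOW(P) ⊇ FOLLOW(U) = {$, a, e}; in S→P e, P is followed by e with FIRST {e}. Thus FOLLOW(P) = {$, a, e}.
FOLLOW(U): in P→U U U (occurrence 1), U is followed by U U with FIRST {ε, a, e}; in P→U U U (occurrence 1), the suffix after U is nullable, so FOLLOW(U) ⊇ FOLLOW(P) = {$, a, e}; in P→U U U (occurrence 2), U is followed by U with FIRST {ε, a, e}; in P→U U U (occurrence 2), the suffix after U is nullable, so FOLLOW(U) ⊇ FOLLOW(P) = {$, a, e}; in P→U U U (occurrence 3), the suffix after U is empty, so FOLLOW(U) ⊇ FOLLOW(P) = {$, a, e}; in P→U a e, U is followed by a e with FIRST {a}. Thus FOLLOW(U) = {$, a, e}.
FOLLOW(S): in U→S P, S is followed by P with FIRST {ε, a, e}; in U→S P, the suffix after S is nullable, so FOLLOW(S) ⊇ FOLLOW(U) = {$, a, e}. Thus FOLLOW(S) = {$, a, e}.

{$, a, e}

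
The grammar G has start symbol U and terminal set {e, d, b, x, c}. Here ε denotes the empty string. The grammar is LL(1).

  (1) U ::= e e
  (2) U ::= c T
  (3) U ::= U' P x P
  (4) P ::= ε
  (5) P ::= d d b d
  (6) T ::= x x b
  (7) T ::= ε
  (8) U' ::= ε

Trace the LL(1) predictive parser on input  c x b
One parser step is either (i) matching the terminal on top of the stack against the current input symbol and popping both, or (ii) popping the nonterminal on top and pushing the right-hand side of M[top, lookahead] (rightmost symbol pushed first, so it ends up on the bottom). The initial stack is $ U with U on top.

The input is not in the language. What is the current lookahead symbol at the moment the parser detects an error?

b

     Stack    Input    Action
  1  $ U      c x b $  expand U ::= c T
  2  $ T c    c x b $  match c
  3  $ T      x b $    expand T ::= x x b
  4  $ b x x  x b $    match x
  5  $ b x    b $      error: top is terminal x but lookahead is b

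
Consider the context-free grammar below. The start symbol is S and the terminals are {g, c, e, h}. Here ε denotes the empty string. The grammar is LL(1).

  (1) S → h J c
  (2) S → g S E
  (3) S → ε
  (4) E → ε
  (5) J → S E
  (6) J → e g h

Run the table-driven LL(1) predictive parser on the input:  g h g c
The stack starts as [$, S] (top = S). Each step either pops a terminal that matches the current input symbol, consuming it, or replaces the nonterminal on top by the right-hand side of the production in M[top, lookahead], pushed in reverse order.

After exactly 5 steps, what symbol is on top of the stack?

step 1: stack=$ S  input=g h g c $  — expand S → g S E
step 2: stack=$ E S g  input=g h g c $  — match g
step 3: stack=$ E S  input=h g c $  — expand S → h J c
step 4: stack=$ E c J h  input=h g c $  — match h
step 5: stack=$ E c J  input=g c $  — expand J → S E
Stack after step 5: $ E c E S (top = S).

S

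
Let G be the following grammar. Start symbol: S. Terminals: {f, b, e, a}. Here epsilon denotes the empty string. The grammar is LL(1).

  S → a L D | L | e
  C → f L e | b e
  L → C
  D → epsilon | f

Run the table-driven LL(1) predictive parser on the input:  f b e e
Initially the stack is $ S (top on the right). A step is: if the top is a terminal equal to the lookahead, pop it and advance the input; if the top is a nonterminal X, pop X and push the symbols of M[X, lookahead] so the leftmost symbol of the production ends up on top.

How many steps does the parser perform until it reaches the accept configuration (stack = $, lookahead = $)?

     Stack    Input      Action
  1  $ S      f b e e $  expand S → L
  2  $ L      f b e e $  expand L → C
  3  $ C      f b e e $  expand C → f L e
  4  $ e L f  f b e e $  match f
  5  $ e L    b e e $    expand L → C
  6  $ e C    b e e $    expand C → b e
  7  $ e e b  b e e $    match b
  8  $ e e    e e $      match e
  9  $ e      e $        match e
Accept reached after 9 steps.

9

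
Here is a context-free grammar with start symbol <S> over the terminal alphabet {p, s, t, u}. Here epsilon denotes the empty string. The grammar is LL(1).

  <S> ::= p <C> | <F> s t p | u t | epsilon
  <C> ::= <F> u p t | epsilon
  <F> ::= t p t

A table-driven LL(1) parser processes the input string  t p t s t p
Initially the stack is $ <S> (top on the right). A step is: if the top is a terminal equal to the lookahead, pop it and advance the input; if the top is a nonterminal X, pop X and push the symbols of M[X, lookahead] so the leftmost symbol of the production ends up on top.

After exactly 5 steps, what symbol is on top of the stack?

s

     Stack          Input          Action
  1  $ <S>          t p t s t p $  expand <S> ::= <F> s t p
  2  $ p t s <F>    t p t s t p $  expand <F> ::= t p t
  3  $ p t s t p t  t p t s t p $  match t
  4  $ p t s t p    p t s t p $    match p
  5  $ p t s t      t s t p $      match t
Stack after step 5: $ p t s (top = s).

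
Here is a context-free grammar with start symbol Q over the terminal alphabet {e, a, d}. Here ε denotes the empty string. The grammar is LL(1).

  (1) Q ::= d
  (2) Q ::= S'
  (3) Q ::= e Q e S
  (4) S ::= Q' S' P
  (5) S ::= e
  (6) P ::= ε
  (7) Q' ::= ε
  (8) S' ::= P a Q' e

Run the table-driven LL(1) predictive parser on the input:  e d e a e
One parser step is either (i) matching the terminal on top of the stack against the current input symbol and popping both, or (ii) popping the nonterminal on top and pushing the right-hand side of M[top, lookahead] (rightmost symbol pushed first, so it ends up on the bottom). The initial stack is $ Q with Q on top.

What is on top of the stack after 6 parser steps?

     Stack      Input        Action
  1  $ Q        e d e a e $  expand Q ::= e Q e S
  2  $ S e Q e  e d e a e $  match e
  3  $ S e Q    d e a e $    expand Q ::= d
  4  $ S e d    d e a e $    match d
  5  $ S e      e a e $      match e
  6  $ S        a e $        expand S ::= Q' S' P
Stack after step 6: $ P S' Q' (top = Q').

Q'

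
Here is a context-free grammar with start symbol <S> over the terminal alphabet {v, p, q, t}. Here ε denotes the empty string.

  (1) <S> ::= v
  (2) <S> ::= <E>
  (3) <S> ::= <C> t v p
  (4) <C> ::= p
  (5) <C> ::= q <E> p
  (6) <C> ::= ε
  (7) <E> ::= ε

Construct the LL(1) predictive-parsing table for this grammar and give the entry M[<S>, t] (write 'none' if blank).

<S> ::= <C> t v p

FIRST(<C>) = {ε, p, q}
FIRST(<E>) = {ε}
FIRST(<S>) = {ε, p, q, t, v}  (via <E>, <C> t v p)
FOLLOW(<S>) includes $ since <S> is the start symbol.
FOLLOW(<S>): <S> appears on no right-hand side. Thus FOLLOW(<S>) = {$}.
For <S> ::= v: FIRST(v) = {v}, so it goes in M[<S>, t] for t ∈ {v}.
For <S> ::= <E>: FIRST(<E>) = {ε}, so it goes in M[<S>, t] for t ∈ {}; since ε ∈ FIRST, also for every t ∈ FOLLOW(<S>) = {$}.
For <S> ::= <C> t v p: FIRST(<C> t v p) = {p, q, t}, so it goes in M[<S>, t] for t ∈ {p, q, t}.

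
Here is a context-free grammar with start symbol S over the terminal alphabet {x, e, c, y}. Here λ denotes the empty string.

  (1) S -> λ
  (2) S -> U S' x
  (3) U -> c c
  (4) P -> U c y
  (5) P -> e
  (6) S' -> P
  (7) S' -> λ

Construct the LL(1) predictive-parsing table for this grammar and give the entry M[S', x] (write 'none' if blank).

S' -> λ

FIRST(U): from U->c c we get {c}. So FIRST(U) = {c}.
FIRST(S): from S->λ we get {λ}; from S->U S' x we get {c}. So FIRST(S) = {λ, c}.
FIRST(P): from P->U c y we get {c}; from P->e we get {e}. So FIRST(P) = {c, e}.
FIRST(S'): from S'->P we get {c, e}; from S'->λ we get {λ}. So FIRST(S') = {λ, c, e}.
FOLLOW(S) includes $ since S is the start symbol.
FOLLOW(S'): in S->U S' x, S' is followed by x with FIRST {x}. Thus FOLLOW(S') = {x}.
For S' -> P: FIRST(P) = {c, e}, so it goes in M[S', t] for t ∈ {c, e}.
For S' -> λ: FIRST(λ) = {λ}, so it goes in M[S', t] for t ∈ {}; since λ ∈ FIRST, also for every t ∈ FOLLOW(S') = {x}.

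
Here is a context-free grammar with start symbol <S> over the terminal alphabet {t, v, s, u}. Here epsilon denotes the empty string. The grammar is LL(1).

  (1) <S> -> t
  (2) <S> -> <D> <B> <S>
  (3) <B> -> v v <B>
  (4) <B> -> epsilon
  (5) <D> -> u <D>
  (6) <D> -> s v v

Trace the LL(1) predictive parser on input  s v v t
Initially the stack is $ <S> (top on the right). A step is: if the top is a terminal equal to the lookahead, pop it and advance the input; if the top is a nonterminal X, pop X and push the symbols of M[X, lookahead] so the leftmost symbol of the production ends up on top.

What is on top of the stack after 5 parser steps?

<B>

step 1: stack=$ <S>  input=s v v t $  — expand <S> -> <D> <B> <S>
step 2: stack=$ <S> <B> <D>  input=s v v t $  — expand <D> -> s v v
step 3: stack=$ <S> <B> v v s  input=s v v t $  — match s
step 4: stack=$ <S> <B> v v  input=v v t $  — match v
step 5: stack=$ <S> <B> v  input=v t $  — match v
Stack after step 5: $ <S> <B> (top = <B>).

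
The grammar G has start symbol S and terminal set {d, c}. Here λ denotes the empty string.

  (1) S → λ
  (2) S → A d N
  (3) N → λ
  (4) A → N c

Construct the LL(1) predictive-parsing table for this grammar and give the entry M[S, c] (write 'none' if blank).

S → A d N

FIRST(N): from N→λ we get {λ}. So FIRST(N) = {λ}.
FIRST(A): from A→N c we get {c}. So FIRST(A) = {c}.
FIRST(S): from S→λ we get {λ}; from S→A d N we get {c}. So FIRST(S) = {λ, c}.
FOLLOW(S) includes $ since S is the start symbol.
FOLLOW(S): S appears on no right-hand side. Thus FOLLOW(S) = {$}.
For S → λ: FIRST(λ) = {λ}, so it goes in M[S, t] for t ∈ {}; since λ ∈ FIRST, also for every t ∈ FOLLOW(S) = {$}.
For S → A d N: FIRST(A d N) = {c}, so it goes in M[S, t] for t ∈ {c}.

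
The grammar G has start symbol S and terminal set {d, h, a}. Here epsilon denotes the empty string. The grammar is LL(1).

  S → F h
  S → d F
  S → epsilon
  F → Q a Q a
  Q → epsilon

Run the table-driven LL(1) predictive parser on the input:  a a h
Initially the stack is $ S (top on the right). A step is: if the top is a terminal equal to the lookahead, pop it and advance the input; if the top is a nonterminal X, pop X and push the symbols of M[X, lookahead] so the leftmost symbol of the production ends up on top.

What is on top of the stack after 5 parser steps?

step 1: stack=$ S  input=a a h $  — expand S → F h
step 2: stack=$ h F  input=a a h $  — expand F → Q a Q a
step 3: stack=$ h a Q a Q  input=a a h $  — expand Q → epsilon
step 4: stack=$ h a Q a  input=a a h $  — match a
step 5: stack=$ h a Q  input=a h $  — expand Q → epsilon
Stack after step 5: $ h a (top = a).

a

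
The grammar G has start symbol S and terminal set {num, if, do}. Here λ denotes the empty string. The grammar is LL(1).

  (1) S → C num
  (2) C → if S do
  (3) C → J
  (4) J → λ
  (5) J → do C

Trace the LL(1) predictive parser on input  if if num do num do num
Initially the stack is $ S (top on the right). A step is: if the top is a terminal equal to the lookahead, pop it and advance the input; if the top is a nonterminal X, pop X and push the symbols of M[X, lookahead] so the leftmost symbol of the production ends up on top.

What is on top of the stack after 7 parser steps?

C

step 1: stack=$ S  input=if if num do num do num $  — expand S → C num
step 2: stack=$ num C  input=if if num do num do num $  — expand C → if S do
step 3: stack=$ num do S if  input=if if num do num do num $  — match if
step 4: stack=$ num do S  input=if num do num do num $  — expand S → C num
step 5: stack=$ num do num C  input=if num do num do num $  — expand C → if S do
step 6: stack=$ num do num do S if  input=if num do num do num $  — match if
step 7: stack=$ num do num do S  input=num do num do num $  — expand S → C num
Stack after step 7: $ num do num do num C (top = C).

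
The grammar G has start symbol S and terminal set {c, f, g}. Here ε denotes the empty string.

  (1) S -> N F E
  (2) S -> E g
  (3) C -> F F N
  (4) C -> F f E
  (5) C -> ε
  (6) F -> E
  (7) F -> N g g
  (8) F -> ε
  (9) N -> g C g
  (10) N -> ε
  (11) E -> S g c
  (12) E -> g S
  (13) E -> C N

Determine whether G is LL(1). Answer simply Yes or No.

No

FIRST(S) = {ε, f, g}
FIRST(C) = {ε, f, g}
FIRST(F) = {ε, f, g}
FIRST(N) = {ε, g}
FIRST(E) = {ε, f, g}
FOLLOW(S) = {$, f, g}
FOLLOW(C) = {$, f, g}
FOLLOW(F) = {$, f, g}
FOLLOW(N) = {$, f, g}
FOLLOW(E) = {$, f, g}
Cell M[C, $] receives both C -> F F N and C -> ε — the grammar is not LL(1).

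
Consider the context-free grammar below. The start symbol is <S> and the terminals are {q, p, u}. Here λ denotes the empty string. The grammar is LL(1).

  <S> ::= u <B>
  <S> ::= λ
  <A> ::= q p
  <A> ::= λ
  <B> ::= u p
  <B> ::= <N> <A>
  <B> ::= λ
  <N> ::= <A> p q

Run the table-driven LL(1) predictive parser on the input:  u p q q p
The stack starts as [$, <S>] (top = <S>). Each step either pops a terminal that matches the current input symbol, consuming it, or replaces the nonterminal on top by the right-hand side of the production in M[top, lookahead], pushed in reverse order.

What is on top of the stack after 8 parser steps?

q

     Stack          Input        Action
  1  $ <S>          u p q q p $  expand <S> ::= u <B>
  2  $ <B> u        u p q q p $  match u
  3  $ <B>          p q q p $    expand <B> ::= <N> <A>
  4  $ <A> <N>      p q q p $    expand <N> ::= <A> p q
  5  $ <A> q p <A>  p q q p $    expand <A> ::= λ
  6  $ <A> q p      p q q p $    match p
  7  $ <A> q        q q p $      match q
  8  $ <A>          q p $        expand <A> ::= q p
Stack after step 8: $ p q (top = q).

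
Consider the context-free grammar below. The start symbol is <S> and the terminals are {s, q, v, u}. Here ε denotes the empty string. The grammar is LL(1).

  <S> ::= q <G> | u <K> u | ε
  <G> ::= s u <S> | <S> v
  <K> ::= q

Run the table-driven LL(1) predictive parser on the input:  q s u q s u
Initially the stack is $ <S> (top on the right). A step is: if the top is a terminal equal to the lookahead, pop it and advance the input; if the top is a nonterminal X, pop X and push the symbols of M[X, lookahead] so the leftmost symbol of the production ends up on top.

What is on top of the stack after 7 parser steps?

step 1: stack=$ <S>  input=q s u q s u $  — expand <S> ::= q <G>
step 2: stack=$ <G> q  input=q s u q s u $  — match q
step 3: stack=$ <G>  input=s u q s u $  — expand <G> ::= s u <S>
step 4: stack=$ <S> u s  input=s u q s u $  — match s
step 5: stack=$ <S> u  input=u q s u $  — match u
step 6: stack=$ <S>  input=q s u $  — expand <S> ::= q <G>
step 7: stack=$ <G> q  input=q s u $  — match q
Stack after step 7: $ <G> (top = <G>).

<G>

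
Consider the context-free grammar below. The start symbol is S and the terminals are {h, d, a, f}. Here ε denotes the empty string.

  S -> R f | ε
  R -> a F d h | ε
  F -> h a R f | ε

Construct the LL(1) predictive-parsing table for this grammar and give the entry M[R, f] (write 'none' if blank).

R -> ε

FIRST(R) = {ε, a}
FIRST(F) = {ε, h}
FIRST(S) = {ε, a, f}  (via R f)
FOLLOW(S) includes $ since S is the start symbol.
FOLLOW(R): in S->R f, R is followed by f with FIRST {f}; in F->h a R f, R is followed by f with FIRST {f}. Thus FOLLOW(R) = {f}.
For R -> a F d h: FIRST(a F d h) = {a}, so it goes in M[R, t] for t ∈ {a}.
For R -> ε: FIRST(ε) = {ε}, so it goes in M[R, t] for t ∈ {}; since ε ∈ FIRST, also for every t ∈ FOLLOW(R) = {f}.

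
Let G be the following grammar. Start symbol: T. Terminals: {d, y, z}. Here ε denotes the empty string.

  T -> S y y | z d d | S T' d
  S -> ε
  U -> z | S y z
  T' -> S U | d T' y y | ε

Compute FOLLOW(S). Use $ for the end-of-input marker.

FIRST(S) = {ε}
FIRST(U) = {y, z}  (via S y z)
FIRST(T') = {ε, d, y, z}  (via S U)
FIRST(T) = {d, y, z}  (via S y y, S T' d)
FOLLOW(T) includes $ since T is the start symbol.
FOLLOW(T): T appears on no right-hand side. Thus FOLLOW(T) = {$}.
FOLLOW(S): in T->S y y, S is followed by y y with FIRST {y}; in T->S T' d, S is followed by T' d with FIRST {d, y, z}; in U->S y z, S is followed by y z with FIRST {y}; in T'->S U, S is followed by U with FIRST {y, z}. Thus FOLLOW(S) = {d, y, z}.
FOLLOW(T'): in T->S T' d, T' is followed by d with FIRST {d}; in T'->d T' y y, T' is followed by y y with FIRST {y}. Thus FOLLOW(T') = {d, y}.
FOLLOW(U): in T'->S U, the suffix after U is empty, so FOLLOW(U) ⊇ FOLLOW(T') = {d, y}. Thus FOLLOW(U) = {d, y}.

{d, y, z}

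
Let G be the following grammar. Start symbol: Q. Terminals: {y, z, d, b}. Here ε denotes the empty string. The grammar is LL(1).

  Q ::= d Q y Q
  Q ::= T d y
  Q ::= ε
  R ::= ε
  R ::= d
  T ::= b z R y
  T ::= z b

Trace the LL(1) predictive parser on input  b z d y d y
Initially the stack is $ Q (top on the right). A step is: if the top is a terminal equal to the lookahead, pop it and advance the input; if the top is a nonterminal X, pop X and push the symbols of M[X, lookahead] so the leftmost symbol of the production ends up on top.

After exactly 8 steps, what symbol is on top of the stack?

step 1: stack=$ Q  input=b z d y d y $  — expand Q ::= T d y
step 2: stack=$ y d T  input=b z d y d y $  — expand T ::= b z R y
step 3: stack=$ y d y R z b  input=b z d y d y $  — match b
step 4: stack=$ y d y R z  input=z d y d y $  — match z
step 5: stack=$ y d y R  input=d y d y $  — expand R ::= d
step 6: stack=$ y d y d  input=d y d y $  — match d
step 7: stack=$ y d y  input=y d y $  — match y
step 8: stack=$ y d  input=d y $  — match d
Stack after step 8: $ y (top = y).

y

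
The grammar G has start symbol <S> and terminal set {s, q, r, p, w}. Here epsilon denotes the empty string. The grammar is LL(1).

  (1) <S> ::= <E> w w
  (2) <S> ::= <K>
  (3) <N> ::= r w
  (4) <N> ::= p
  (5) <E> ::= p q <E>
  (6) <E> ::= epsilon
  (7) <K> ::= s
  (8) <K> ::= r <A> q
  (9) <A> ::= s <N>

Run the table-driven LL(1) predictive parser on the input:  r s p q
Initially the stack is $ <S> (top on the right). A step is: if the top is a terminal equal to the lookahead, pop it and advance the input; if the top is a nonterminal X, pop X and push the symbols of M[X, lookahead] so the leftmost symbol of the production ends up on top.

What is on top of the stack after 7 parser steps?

step 1: stack=$ <S>  input=r s p q $  — expand <S> ::= <K>
step 2: stack=$ <K>  input=r s p q $  — expand <K> ::= r <A> q
step 3: stack=$ q <A> r  input=r s p q $  — match r
step 4: stack=$ q <A>  input=s p q $  — expand <A> ::= s <N>
step 5: stack=$ q <N> s  input=s p q $  — match s
step 6: stack=$ q <N>  input=p q $  — expand <N> ::= p
step 7: stack=$ q p  input=p q $  — match p
Stack after step 7: $ q (top = q).

q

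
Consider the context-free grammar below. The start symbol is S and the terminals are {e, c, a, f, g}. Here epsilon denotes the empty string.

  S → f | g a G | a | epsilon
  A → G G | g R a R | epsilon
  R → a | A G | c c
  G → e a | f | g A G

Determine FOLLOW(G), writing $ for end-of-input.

FIRST(S) = {epsilon, a, f, g}
FIRST(G) = {e, f, g}
FIRST(A) = {epsilon, e, f, g}  (via G G)
FIRST(R) = {a, c, e, f, g}  (via A G)
FOLLOW(S) includes $ since S is the start symbol.
FOLLOW(S): S appears on no right-hand side. Thus FOLLOW(S) = {$}.
FOLLOW(A): in R→A G, A is followed by G with FIRST {e, f, g}; in G→g A G, A is followed by G with FIRST {e, f, g}. Thus FOLLOW(A) = {e, f, g}.
FOLLOW(R): in A→g R a R (occurrence 1), R is followed by a R with FIRST {a}; in A→g R a R (occurrence 2), the suffix after R is empty, so FOLLOW(R) ⊇ FOLLOW(A) = {e, f, g}. Thus FOLLOW(R) = {a, e, f, g}.
FOLLOW(G): in S→g a G, the suffix after G is empty, so FOLLOW(G) ⊇ FOLLOW(S) = {$}; in A→G G (occurrence 1), G is followed by G with FIRST {e, f, g}; in A→G G (occurrence 2), the suffix after G is empty, so FOLLOW(G) ⊇ FOLLOW(A) = {e, f, g}; in R→A G, the suffix after G is empty, so FOLLOW(G) ⊇ FOLLOW(R) = {a, e, f, g}; in G→g A G, the suffix after G is empty (adds nothing new). Thus FOLLOW(G) = {$, a, e, f, g}.

{$, a, e, f, g}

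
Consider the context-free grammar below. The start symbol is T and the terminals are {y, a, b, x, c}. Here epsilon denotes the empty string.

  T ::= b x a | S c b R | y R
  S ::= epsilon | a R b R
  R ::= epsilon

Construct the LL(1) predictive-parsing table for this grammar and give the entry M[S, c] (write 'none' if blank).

FIRST(S) = {epsilon, a}
FIRST(R) = {epsilon}
FIRST(T) = {a, b, c, y}  (via S c b R)
FOLLOW(T) includes $ since T is the start symbol.
FOLLOW(S): in T::=S c b R, S is followed by c b R with FIRST {c}. Thus FOLLOW(S) = {c}.
For S ::= epsilon: FIRST(epsilon) = {epsilon}, so it goes in M[S, t] for t ∈ {}; since epsilon ∈ FIRST, also for every t ∈ FOLLOW(S) = {c}.
For S ::= a R b R: FIRST(a R b R) = {a}, so it goes in M[S, t] for t ∈ {a}.

S ::= epsilon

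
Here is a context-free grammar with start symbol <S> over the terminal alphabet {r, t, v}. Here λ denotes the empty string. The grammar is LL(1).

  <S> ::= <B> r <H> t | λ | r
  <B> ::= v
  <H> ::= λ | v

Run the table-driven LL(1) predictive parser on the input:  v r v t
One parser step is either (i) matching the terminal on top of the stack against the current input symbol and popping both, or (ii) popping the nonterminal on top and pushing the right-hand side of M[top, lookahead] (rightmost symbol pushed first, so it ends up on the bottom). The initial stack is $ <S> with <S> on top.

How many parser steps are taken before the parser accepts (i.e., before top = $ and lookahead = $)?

7

step 1: stack=$ <S>  input=v r v t $  — expand <S> ::= <B> r <H> t
step 2: stack=$ t <H> r <B>  input=v r v t $  — expand <B> ::= v
step 3: stack=$ t <H> r v  input=v r v t $  — match v
step 4: stack=$ t <H> r  input=r v t $  — match r
step 5: stack=$ t <H>  input=v t $  — expand <H> ::= v
step 6: stack=$ t v  input=v t $  — match v
step 7: stack=$ t  input=t $  — match t
Accept reached after 7 steps.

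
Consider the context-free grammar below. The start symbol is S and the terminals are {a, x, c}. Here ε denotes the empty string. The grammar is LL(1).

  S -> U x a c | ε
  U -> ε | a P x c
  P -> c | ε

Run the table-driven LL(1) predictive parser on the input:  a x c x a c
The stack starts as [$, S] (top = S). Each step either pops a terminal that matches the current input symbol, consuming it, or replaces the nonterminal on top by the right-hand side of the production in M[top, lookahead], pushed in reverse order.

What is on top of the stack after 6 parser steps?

step 1: stack=$ S  input=a x c x a c $  — expand S -> U x a c
step 2: stack=$ c a x U  input=a x c x a c $  — expand U -> a P x c
step 3: stack=$ c a x c x P a  input=a x c x a c $  — match a
step 4: stack=$ c a x c x P  input=x c x a c $  — expand P -> ε
step 5: stack=$ c a x c x  input=x c x a c $  — match x
step 6: stack=$ c a x c  input=c x a c $  — match c
Stack after step 6: $ c a x (top = x).

x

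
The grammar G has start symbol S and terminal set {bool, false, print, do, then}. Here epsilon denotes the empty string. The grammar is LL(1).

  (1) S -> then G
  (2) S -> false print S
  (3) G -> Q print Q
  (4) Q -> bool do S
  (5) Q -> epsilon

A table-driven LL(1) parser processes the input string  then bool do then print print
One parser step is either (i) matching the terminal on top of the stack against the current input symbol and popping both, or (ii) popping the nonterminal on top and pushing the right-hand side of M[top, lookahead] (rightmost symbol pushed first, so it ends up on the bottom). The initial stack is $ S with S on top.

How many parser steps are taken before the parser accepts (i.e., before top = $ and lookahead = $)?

14

step 1: stack=$ S  input=then bool do then print print $  — expand S -> then G
step 2: stack=$ G then  input=then bool do then print print $  — match then
step 3: stack=$ G  input=bool do then print print $  — expand G -> Q print Q
step 4: stack=$ Q print Q  input=bool do then print print $  — expand Q -> bool do S
step 5: stack=$ Q print S do bool  input=bool do then print print $  — match bool
step 6: stack=$ Q print S do  input=do then print print $  — match do
step 7: stack=$ Q print S  input=then print print $  — expand S -> then G
step 8: stack=$ Q print G then  input=then print print $  — match then
step 9: stack=$ Q print G  input=print print $  — expand G -> Q print Q
step 10: stack=$ Q print Q print Q  input=print print $  — expand Q -> epsilon
step 11: stack=$ Q print Q print  input=print print $  — match print
step 12: stack=$ Q print Q  input=print $  — expand Q -> epsilon
step 13: stack=$ Q print  input=print $  — match print
step 14: stack=$ Q  input=$  — expand Q -> epsilon
Accept reached after 14 steps.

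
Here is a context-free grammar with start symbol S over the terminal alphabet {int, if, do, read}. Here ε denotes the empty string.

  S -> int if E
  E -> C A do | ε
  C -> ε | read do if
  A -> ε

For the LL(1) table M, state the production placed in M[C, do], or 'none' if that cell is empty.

C -> ε

FIRST(S) = {int}
FIRST(C) = {ε, read}
FIRST(A) = {ε}
FIRST(E) = {ε, do, read}  (via C A do)
FOLLOW(S) includes $ since S is the start symbol.
FOLLOW(C): in E->C A do, C is followed by A do with FIRST {do}. Thus FOLLOW(C) = {do}.
For C -> ε: FIRST(ε) = {ε}, so it goes in M[C, t] for t ∈ {}; since ε ∈ FIRST, also for every t ∈ FOLLOW(C) = {do}.
For C -> read do if: FIRST(read do if) = {read}, so it goes in M[C, t] for t ∈ {read}.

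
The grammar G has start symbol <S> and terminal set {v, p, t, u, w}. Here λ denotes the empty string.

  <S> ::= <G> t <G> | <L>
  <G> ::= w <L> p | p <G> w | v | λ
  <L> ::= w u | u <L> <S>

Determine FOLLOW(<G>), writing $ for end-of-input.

{$, p, t, u, v, w}

FIRST(<G>): from <G>::=w <L> p we get {w}; from <G>::=p <G> w we get {p}; from <G>::=v we get {v}; from <G>::=λ we get {λ}. So FIRST(<G>) = {λ, p, v, w}.
FIRST(<L>): from <L>::=w u we get {w}; from <L>::=u <L> <S> we get {u}. So FIRST(<L>) = {u, w}.
FIRST(<S>): from <S>::=<G> t <G> we get {p, t, v, w}; from <S>::=<L> we get {u, w}. So FIRST(<S>) = {p, t, u, v, w}.
FOLLOW(<S>) includes $ since <S> is the start symbol.
FOLLOW(<S>): in <L>::=u <L> <S>, the suffix after <S> is empty, so FOLLOW(<S>) ⊇ FOLLOW(<L>) = {$, p, t, u, v, w}. Thus FOLLOW(<S>) = {$, p, t, u, v, w}.
FOLLOW(<G>): in <S>::=<G> t <G> (occurrence 1), <G> is followed by t <G> with FIRST {t}; in <S>::=<G> t <G> (occurrence 2), the suffix after <G> is empty, so FOLLOW(<G>) ⊇ FOLLOW(<S>) = {$, p, t, u, v, w}; in <G>::=p <G> w, <G> is followed by w with FIRST {w}. Thus FOLLOW(<G>) = {$, p, t, u, v, w}.
FOLLOW(<L>): in <S>::=<L>, the suffix after <L> is empty, so FOLLOW(<L>) ⊇ FOLLOW(<S>) = {$, p, t, u, v, w}; in <G>::=w <L> p, <L> is followed by p with FIRST {p}; in <L>::=u <L> <S>, <L> is followed by <S> with FIRST {p, t, u, v, w}. Thus FOLLOW(<L>) = {$, p, t, u, v, w}.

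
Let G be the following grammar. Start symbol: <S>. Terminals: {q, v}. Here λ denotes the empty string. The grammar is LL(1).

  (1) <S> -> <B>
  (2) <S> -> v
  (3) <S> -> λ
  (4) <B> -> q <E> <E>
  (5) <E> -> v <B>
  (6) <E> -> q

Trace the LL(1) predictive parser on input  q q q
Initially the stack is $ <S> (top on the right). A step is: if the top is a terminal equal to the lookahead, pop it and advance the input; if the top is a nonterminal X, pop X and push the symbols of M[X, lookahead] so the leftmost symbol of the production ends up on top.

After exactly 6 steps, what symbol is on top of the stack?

q

     Stack        Input    Action
  1  $ <S>        q q q $  expand <S> -> <B>
  2  $ <B>        q q q $  expand <B> -> q <E> <E>
  3  $ <E> <E> q  q q q $  match q
  4  $ <E> <E>    q q $    expand <E> -> q
  5  $ <E> q      q q $    match q
  6  $ <E>        q $      expand <E> -> q
Stack after step 6: $ q (top = q).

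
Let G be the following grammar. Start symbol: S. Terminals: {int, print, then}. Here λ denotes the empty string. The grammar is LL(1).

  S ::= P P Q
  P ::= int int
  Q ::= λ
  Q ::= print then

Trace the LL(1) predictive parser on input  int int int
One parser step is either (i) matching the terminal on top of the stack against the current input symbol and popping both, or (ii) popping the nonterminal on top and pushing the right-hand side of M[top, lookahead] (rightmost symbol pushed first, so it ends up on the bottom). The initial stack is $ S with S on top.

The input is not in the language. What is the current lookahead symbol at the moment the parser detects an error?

step 1: stack=$ S  input=int int int $  — expand S ::= P P Q
step 2: stack=$ Q P P  input=int int int $  — expand P ::= int int
step 3: stack=$ Q P int int  input=int int int $  — match int
step 4: stack=$ Q P int  input=int int $  — match int
step 5: stack=$ Q P  input=int $  — expand P ::= int int
step 6: stack=$ Q int int  input=int $  — match int
step 7: stack=$ Q int  input=$  — error: top is terminal int but lookahead is $

$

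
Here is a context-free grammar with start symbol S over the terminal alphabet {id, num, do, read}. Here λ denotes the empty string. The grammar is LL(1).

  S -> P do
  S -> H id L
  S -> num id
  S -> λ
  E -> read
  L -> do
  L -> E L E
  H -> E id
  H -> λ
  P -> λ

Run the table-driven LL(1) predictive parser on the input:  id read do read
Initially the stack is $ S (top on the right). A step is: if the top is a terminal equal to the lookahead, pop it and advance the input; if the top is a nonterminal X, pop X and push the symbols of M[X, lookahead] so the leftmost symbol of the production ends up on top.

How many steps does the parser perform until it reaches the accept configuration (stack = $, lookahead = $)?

10

      Stack       Input              Action
   1  $ S         id read do read $  expand S -> H id L
   2  $ L id H    id read do read $  expand H -> λ
   3  $ L id      id read do read $  match id
   4  $ L         read do read $     expand L -> E L E
   5  $ E L E     read do read $     expand E -> read
   6  $ E L read  read do read $     match read
   7  $ E L       do read $          expand L -> do
   8  $ E do      do read $          match do
   9  $ E         read $             expand E -> read
  10  $ read      read $             match read
Accept reached after 10 steps.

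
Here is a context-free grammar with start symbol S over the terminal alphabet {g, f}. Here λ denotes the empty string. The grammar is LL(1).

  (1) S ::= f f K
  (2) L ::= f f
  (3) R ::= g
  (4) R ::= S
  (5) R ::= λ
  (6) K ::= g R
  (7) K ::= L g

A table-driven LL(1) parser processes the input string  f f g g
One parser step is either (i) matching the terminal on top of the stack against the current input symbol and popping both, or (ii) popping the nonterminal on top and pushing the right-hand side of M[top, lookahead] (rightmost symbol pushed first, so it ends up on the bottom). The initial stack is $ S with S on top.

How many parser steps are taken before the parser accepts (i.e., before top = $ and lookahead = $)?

7

step 1: stack=$ S  input=f f g g $  — expand S ::= f f K
step 2: stack=$ K f f  input=f f g g $  — match f
step 3: stack=$ K f  input=f g g $  — match f
step 4: stack=$ K  input=g g $  — expand K ::= g R
step 5: stack=$ R g  input=g g $  — match g
step 6: stack=$ R  input=g $  — expand R ::= g
step 7: stack=$ g  input=g $  — match g
Accept reached after 7 steps.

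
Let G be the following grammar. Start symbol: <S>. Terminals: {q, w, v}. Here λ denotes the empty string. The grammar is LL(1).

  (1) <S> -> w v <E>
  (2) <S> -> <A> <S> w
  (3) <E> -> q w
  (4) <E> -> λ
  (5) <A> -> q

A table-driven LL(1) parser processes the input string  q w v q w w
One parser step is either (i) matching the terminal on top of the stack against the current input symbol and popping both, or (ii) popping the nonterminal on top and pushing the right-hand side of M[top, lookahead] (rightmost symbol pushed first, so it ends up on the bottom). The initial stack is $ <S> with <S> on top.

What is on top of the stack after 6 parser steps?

<E>

     Stack        Input          Action
  1  $ <S>        q w v q w w $  expand <S> -> <A> <S> w
  2  $ w <S> <A>  q w v q w w $  expand <A> -> q
  3  $ w <S> q    q w v q w w $  match q
  4  $ w <S>      w v q w w $    expand <S> -> w v <E>
  5  $ w <E> v w  w v q w w $    match w
  6  $ w <E> v    v q w w $      match v
Stack after step 6: $ w <E> (top = <E>).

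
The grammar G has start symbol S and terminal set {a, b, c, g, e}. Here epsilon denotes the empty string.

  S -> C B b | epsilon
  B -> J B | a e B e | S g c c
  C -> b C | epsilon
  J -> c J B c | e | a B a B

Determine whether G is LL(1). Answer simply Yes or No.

FIRST(S) = {epsilon, a, b, c, e, g}
FIRST(B) = {a, b, c, e, g}
FIRST(C) = {epsilon, b}
FIRST(J) = {a, c, e}
FOLLOW(S) = {$, g}
FOLLOW(B) = {a, b, c, e, g}
FOLLOW(C) = {a, b, c, e, g}
FOLLOW(J) = {a, b, c, e, g}
Cell M[B, a] receives both B -> J B and B -> a e B e and B -> S g c c — the grammar is not LL(1).

No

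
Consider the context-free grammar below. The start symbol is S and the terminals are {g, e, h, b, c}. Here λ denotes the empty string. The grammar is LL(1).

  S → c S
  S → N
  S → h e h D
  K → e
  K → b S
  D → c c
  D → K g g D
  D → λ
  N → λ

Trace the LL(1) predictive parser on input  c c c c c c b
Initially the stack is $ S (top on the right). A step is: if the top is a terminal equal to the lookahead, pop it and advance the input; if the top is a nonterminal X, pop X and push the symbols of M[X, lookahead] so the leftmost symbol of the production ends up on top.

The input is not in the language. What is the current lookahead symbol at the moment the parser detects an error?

b

step 1: stack=$ S  input=c c c c c c b $  — expand S → c S
step 2: stack=$ S c  input=c c c c c c b $  — match c
step 3: stack=$ S  input=c c c c c b $  — expand S → c S
step 4: stack=$ S c  input=c c c c c b $  — match c
step 5: stack=$ S  input=c c c c b $  — expand S → c S
step 6: stack=$ S c  input=c c c c b $  — match c
step 7: stack=$ S  input=c c c b $  — expand S → c S
step 8: stack=$ S c  input=c c c b $  — match c
step 9: stack=$ S  input=c c b $  — expand S → c S
step 10: stack=$ S c  input=c c b $  — match c
step 11: stack=$ S  input=c b $  — expand S → c S
step 12: stack=$ S c  input=c b $  — match c
step 13: stack=$ S  input=b $  — error: M[S, b] is empty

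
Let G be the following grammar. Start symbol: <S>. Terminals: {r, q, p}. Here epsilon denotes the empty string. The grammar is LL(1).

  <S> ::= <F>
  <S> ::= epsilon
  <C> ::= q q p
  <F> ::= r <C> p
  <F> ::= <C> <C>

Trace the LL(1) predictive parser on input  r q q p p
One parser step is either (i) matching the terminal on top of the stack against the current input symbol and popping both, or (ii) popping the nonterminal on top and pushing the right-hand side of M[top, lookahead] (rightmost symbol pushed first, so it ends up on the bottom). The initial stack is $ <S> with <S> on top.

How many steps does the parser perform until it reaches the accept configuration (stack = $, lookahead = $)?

     Stack      Input        Action
  1  $ <S>      r q q p p $  expand <S> ::= <F>
  2  $ <F>      r q q p p $  expand <F> ::= r <C> p
  3  $ p <C> r  r q q p p $  match r
  4  $ p <C>    q q p p $    expand <C> ::= q q p
  5  $ p p q q  q q p p $    match q
  6  $ p p q    q p p $      match q
  7  $ p p      p p $        match p
  8  $ p        p $          match p
Accept reached after 8 steps.

8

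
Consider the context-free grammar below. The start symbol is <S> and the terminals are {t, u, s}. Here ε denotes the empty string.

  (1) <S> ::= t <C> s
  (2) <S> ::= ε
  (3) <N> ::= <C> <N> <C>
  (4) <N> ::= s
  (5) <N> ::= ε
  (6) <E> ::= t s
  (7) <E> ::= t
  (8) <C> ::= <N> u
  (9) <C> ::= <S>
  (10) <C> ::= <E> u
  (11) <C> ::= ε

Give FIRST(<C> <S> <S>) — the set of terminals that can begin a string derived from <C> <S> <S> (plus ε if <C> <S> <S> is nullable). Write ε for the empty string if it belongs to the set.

{ε, s, t, u}

FIRST(<S>) = {ε, t}
FIRST(<E>) = {t}
FIRST(<N>) = {ε, s, t, u}  (via <C> <N> <C>)
FIRST(<C>) = {ε, s, t, u}  (via <N> u, <S>, <E> u)
FIRST(<C> <S> <S>): take FIRST of each symbol in turn, carrying on past any symbol whose FIRST contains ε; result {ε, s, t, u}.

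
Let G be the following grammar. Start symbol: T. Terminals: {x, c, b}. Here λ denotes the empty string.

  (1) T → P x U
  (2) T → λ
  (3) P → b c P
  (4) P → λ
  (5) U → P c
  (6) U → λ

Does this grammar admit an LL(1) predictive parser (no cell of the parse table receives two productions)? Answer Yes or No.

FIRST(T) = {λ, b, x}
FIRST(P) = {λ, b}
FIRST(U) = {λ, b, c}
FOLLOW(T) = {$}
FOLLOW(P) = {c, x}
FOLLOW(U) = {$}
Each cell of M receives at most one production.

Yes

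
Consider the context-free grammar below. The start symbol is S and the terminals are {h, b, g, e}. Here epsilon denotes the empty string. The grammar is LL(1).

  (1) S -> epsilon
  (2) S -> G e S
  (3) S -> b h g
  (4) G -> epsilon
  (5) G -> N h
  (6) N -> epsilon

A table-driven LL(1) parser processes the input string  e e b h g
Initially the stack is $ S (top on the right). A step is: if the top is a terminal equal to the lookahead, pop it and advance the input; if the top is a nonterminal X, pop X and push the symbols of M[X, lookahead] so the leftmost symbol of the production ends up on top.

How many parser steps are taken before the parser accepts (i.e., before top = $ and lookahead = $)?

      Stack    Input        Action
   1  $ S      e e b h g $  expand S -> G e S
   2  $ S e G  e e b h g $  expand G -> epsilon
   3  $ S e    e e b h g $  match e
   4  $ S      e b h g $    expand S -> G e S
   5  $ S e G  e b h g $    expand G -> epsilon
   6  $ S e    e b h g $    match e
   7  $ S      b h g $      expand S -> b h g
   8  $ g h b  b h g $      match b
   9  $ g h    h g $        match h
  10  $ g      g $          match g
Accept reached after 10 steps.

10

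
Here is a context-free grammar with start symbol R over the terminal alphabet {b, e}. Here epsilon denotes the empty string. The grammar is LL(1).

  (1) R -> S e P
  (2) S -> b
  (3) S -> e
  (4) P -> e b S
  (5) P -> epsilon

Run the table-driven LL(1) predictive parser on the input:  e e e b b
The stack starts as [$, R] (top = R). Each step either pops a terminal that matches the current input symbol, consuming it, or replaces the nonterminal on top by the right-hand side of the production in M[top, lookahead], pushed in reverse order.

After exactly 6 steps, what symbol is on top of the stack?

     Stack    Input        Action
  1  $ R      e e e b b $  expand R -> S e P
  2  $ P e S  e e e b b $  expand S -> e
  3  $ P e e  e e e b b $  match e
  4  $ P e    e e b b $    match e
  5  $ P      e b b $      expand P -> e b S
  6  $ S b e  e b b $      match e
Stack after step 6: $ S b (top = b).

b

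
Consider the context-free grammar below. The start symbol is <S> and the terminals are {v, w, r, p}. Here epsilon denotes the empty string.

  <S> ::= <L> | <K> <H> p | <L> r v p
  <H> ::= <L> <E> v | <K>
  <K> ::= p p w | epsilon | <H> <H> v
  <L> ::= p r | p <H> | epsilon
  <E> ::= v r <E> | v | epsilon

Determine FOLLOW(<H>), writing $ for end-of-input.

{$, p, r, v}

FIRST(<L>): from <L>::=p r we get {p}; from <L>::=p <H> we get {p}; from <L>::=epsilon we get {epsilon}. So FIRST(<L>) = {epsilon, p}.
FIRST(<E>): from <E>::=v r <E> we get {v}; from <E>::=v we get {v}; from <E>::=epsilon we get {epsilon}. So FIRST(<E>) = {epsilon, v}.
FIRST(<S>): from <S>::=<L> we get {epsilon, p}; from <S>::=<K> <H> p we get {p, v}; from <S>::=<L> r v p we get {p, r}. So FIRST(<S>) = {epsilon, p, r, v}.
FIRST(<H>): from <H>::=<L> <E> v we get {p, v}; from <H>::=<K> we get {epsilon, p, v}. So FIRST(<H>) = {epsilon, p, v}.
FIRST(<K>): from <K>::=p p w we get {p}; from <K>::=epsilon we get {epsilon}; from <K>::=<H> <H> v we get {p, v}. So FIRST(<K>) = {epsilon, p, v}.
FOLLOW(<S>) includes $ since <S> is the start symbol.
FOLLOW(<S>): <S> appears on no right-hand side. Thus FOLLOW(<S>) = {$}.
FOLLOW(<L>): in <S>::=<L>, the suffix after <L> is empty, so FOLLOW(<L>) ⊇ FOLLOW(<S>) = {$}; in <S>::=<L> r v p, <L> is followed by r v p with FIRST {r}; in <H>::=<L> <E> v, <L> is followed by <E> v with FIRST {v}. Thus FOLLOW(<L>) = {$, r, v}.
FOLLOW(<H>): in <S>::=<K> <H> p, <H> is followed by p with FIRST {p}; in <K>::=<H> <H> v (occurrence 1), <H> is followed by <H> v with FIRST {p, v}; in <K>::=<H> <H> v (occurrence 2), <H> is followed by v with FIRST {v}; in <L>::=p <H>, the suffix after <H> is empty, so FOLLOW(<H>) ⊇ FOLLOW(<L>) = {$, r, v}. Thus FOLLOW(<H>) = {$, p, r, v}.
FOLLOW(<K>): in <S>::=<K> <H> p, <K> is followed by <H> p with FIRST {p, v}; in <H>::=<K>, the suffix after <K> is empty, so FOLLOW(<K>) ⊇ FOLLOW(<H>) = {$, p, r, v}. Thus FOLLOW(<K>) = {$, p, r, v}.
FOLLOW(<E>): in <H>::=<L> <E> v, <E> is followed by v with FIRST {v}; in <E>::=v r <E>, the suffix after <E> is empty (adds nothing new). Thus FOLLOW(<E>) = {v}.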